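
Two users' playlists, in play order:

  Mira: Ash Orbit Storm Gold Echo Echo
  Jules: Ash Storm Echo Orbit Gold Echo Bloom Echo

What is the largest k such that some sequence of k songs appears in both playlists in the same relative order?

Match Ash at Mira[1]=Jules[1] → Orbit at Mira[2]=Jules[4] → Gold at Mira[4]=Jules[5] → Echo at Mira[5]=Jules[6] → Echo at Mira[6]=Jules[8] — 5 songs in the same relative order in both. Since dp[6][8] = 5, nothing longer is possible.

5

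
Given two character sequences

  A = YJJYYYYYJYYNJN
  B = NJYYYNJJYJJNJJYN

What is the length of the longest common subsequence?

9

Taking J [3,2]; then Y [4,3]; then Y [5,4]; then Y [6,5]; then Y [7,9]; then J [9,11]; then N [12,12]; then J [13,14]; then N [14,16] gives a common subsequence of length 9. The LCS DP gives dp[14][16] = 9, so this is optimal.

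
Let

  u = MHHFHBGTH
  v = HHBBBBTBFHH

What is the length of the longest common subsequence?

5

Let dp[i][j] be the LCS length of the first i characters of u and the first j characters of v. dp[i][j] = dp[i-1][j-1]+1 when the i-th and j-th characters match, else max(dp[i-1][j], dp[i][j-1]).
    ·  H  H  B  B  B  B  T  B  F  H  H
 ·  0  0  0  0  0  0  0  0  0  0  0  0
 M  0  0  0  0  0  0  0  0  0  0  0  0
 H  0  1  1  1  1  1  1  1  1  1  1  1
 H  0  1  2  2  2  2  2  2  2  2  2  2
 F  0  1  2  2  2  2  2  2  2  3  3  3
 H  0  1  2  2  2  2  2  2  2  3  4  4
 B  0  1  2  3  3  3  3  3  3  3  4  4
 G  0  1  2  3  3  3  3  3  3  3  4  4
 T  0  1  2  3  3  3  3  4  4  4  4  4
 H  0  1  2  3  3  3  3  4  4  4  5  5
dp[9][11] = 5. One LCS (by backtracking along matches): HHFHH.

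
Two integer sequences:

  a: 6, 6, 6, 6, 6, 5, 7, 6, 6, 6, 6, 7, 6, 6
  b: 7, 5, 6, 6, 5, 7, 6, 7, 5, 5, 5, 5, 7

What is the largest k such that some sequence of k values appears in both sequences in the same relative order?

Pick 6 (a #4, b #3); then 6 (a #5, b #4); then 5 (a #6, b #5); then 7 (a #7, b #6); then 6 (a #8, b #7); then 7 (a #12, b #13); all 6 values appear in both, in order, and the DP table's final entry dp[14][13] is also 6, so no common subsequence is longer.

6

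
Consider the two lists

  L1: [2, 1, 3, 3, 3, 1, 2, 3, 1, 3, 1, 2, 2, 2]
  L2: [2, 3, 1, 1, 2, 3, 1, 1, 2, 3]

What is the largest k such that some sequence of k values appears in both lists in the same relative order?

8

Let dp[i][j] be the LCS length of the first i values of L1 and the first j values of L2. dp[i][j] = dp[i-1][j-1]+1 when the i-th and j-th values match, else max(dp[i-1][j], dp[i][j-1]).
    ·  2  3  1  1  2  3  1  1  2  3
 ·  0  0  0  0  0  0  0  0  0  0  0
 2  0  1  1  1  1  1  1  1  1  1  1
 1  0  1  1  2  2  2  2  2  2  2  2
 3  0  1  2  2  2  2  3  3  3  3  3
 3  0  1  2  2  2  2  3  3  3  3  4
 3  0  1  2  2  2  2  3  3  3  3  4
 1  0  1  2  3  3  3  3  4  4  4  4
 2  0  1  2  3  3  4  4  4  4  5  5
 3  0  1  2  3  3  4  5  5  5  5  6
 1  0  1  2  3  4  4  5  6  6  6  6
 3  0  1  2  3  4  4  5  6  6  6  7
 1  0  1  2  3  4  4  5  6  7  7  7
 2  0  1  2  3  4  5  5  6  7  8  8
 2  0  1  2  3  4  5  5  6  7  8  8
 2  0  1  2  3  4  5  5  6  7  8  8
dp[14][10] = 8. One LCS (by backtracking along matches): 2, 1, 1, 2, 3, 1, 1, 2.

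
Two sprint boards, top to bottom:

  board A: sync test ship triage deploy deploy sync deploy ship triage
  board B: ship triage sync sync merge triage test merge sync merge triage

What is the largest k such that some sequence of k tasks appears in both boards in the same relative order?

Pick sync [1,4] → test [2,7] → sync [7,9] → triage [10,11]; all 4 tasks appear in both, in order, and the DP table's final entry dp[10][11] is also 4, so no common subsequence is longer.

4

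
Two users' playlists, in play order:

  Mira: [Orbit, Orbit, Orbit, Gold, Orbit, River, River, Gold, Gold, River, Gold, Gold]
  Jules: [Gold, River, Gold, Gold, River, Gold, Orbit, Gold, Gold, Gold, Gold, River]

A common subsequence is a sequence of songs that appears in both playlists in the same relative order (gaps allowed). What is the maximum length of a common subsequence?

Match Gold [4,1] → River [6,2] → River [7,5] → Gold [8,8] → Gold [9,9] → Gold [11,10] → Gold [12,11] — 7 songs in the same relative order in both. Since dp[12][12] = 7, nothing longer is possible.

7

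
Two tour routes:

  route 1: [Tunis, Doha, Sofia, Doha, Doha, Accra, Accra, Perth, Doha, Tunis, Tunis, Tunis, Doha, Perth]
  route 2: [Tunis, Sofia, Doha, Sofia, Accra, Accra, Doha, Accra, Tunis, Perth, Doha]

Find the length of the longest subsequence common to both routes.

8

Match Tunis (route 1 #1, route 2 #1); then Doha (route 1 #2, route 2 #3); then Sofia (route 1 #3, route 2 #4); then Accra (route 1 #6, route 2 #5); then Accra (route 1 #7, route 2 #6); then Doha (route 1 #9, route 2 #7); then Tunis (route 1 #10, route 2 #9); then Doha (route 1 #13, route 2 #11) — 8 stops in the same relative order in both. Since dp[14][11] = 8, nothing longer is possible.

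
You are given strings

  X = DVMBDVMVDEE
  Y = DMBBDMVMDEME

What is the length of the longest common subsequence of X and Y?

9

One common subsequence of length 9: D [1,1], then M [3,2], then B [4,4], then D [5,5], then V [6,7], then M [7,8], then D [9,9], then E [10,10], then E [11,12]. The LCS DP gives dp[11][12] = 9, so this is optimal.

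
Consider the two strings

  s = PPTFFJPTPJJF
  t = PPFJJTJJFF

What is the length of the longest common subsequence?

One common subsequence of length 8: P (s #1, t #1), P (s #2, t #2), F (s #4, t #3), J (s #6, t #5), T (s #8, t #6), J (s #10, t #7), J (s #11, t #8), F (s #12, t #10). dp[12][10] = 8 confirms this is the maximum.

8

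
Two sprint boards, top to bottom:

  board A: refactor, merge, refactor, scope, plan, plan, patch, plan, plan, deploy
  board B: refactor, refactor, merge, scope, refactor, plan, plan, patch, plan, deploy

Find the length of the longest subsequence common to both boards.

Pick refactor [1,2]; then merge [2,3]; then refactor [3,5]; then plan [5,6]; then plan [6,7]; then patch [7,8]; then plan [9,9]; then deploy [10,10]; all 8 tasks appear in both, in order. Since dp[10][10] = 8, nothing longer is possible.

8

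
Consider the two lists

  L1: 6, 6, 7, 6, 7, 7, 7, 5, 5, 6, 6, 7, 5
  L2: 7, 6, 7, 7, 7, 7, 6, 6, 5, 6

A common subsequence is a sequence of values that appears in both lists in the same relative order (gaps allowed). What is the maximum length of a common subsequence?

8

Let dp[i][j] be the LCS length of the first i values of L1 and the first j values of L2. dp[i][j] = dp[i-1][j-1]+1 when the i-th and j-th values match, else max(dp[i-1][j], dp[i][j-1]).
    ·  7  6  7  7  7  7  6  6  5  6
 ·  0  0  0  0  0  0  0  0  0  0  0
 6  0  0  1  1  1  1  1  1  1  1  1
 6  0  0  1  1  1  1  1  2  2  2  2
 7  0  1  1  2  2  2  2  2  2  2  2
 6  0  1  2  2  2  2  2  3  3  3  3
 7  0  1  2  3  3  3  3  3  3  3  3
 7  0  1  2  3  4  4  4  4  4  4  4
 7  0  1  2  3  4  5  5  5  5  5  5
 5  0  1  2  3  4  5  5  5  5  6  6
 5  0  1  2  3  4  5  5  5  5  6  6
 6  0  1  2  3  4  5  5  6  6  6  7
 6  0  1  2  3  4  5  5  6  7  7  7
 7  0  1  2  3  4  5  6  6  7  7  7
 5  0  1  2  3  4  5  6  6  7  8  8
dp[13][10] = 8. One LCS (by backtracking along matches): 6, 7, 7, 7, 7, 6, 6, 5.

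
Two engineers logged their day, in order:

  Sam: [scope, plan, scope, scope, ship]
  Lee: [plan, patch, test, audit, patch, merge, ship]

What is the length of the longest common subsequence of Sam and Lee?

2

Match plan (Sam #2, Lee #1); then ship (Sam #5, Lee #7) — 2 tasks in the same relative order in both. dp[5][7] = 2 confirms this is the maximum.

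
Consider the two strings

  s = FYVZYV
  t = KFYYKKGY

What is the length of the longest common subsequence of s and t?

Let dp[i][j] be the LCS length of the first i characters of s and the first j characters of t. dp[i][j] = dp[i-1][j-1]+1 when the i-th and j-th characters match, else max(dp[i-1][j], dp[i][j-1]).
    ·  K  F  Y  Y  K  K  G  Y
 ·  0  0  0  0  0  0  0  0  0
 F  0  0  1  1  1  1  1  1  1
 Y  0  0  1  2  2  2  2  2  2
 V  0  0  1  2  2  2  2  2  2
 Z  0  0  1  2  2  2  2  2  2
 Y  0  0  1  2  3  3  3  3  3
 V  0  0  1  2  3  3  3  3  3
dp[6][8] = 3. One LCS (by backtracking along matches): FYY.

3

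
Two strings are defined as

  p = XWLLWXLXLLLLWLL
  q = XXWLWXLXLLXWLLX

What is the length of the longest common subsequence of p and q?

Taking X [1,2], then W [2,3], then L [4,4], then W [5,5], then X [6,6], then L [7,7], then X [8,8], then L [9,9], then L [10,10], then W [13,12], then L [14,13], then L [15,14] gives a common subsequence of length 12. dp[15][15] = 12 confirms this is the maximum.

12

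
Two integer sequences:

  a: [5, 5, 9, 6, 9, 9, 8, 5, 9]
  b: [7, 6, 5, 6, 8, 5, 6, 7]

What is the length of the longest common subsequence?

Let dp[i][j] be the LCS length of the first i values of a and the first j values of b. dp[i][j] = dp[i-1][j-1]+1 when the i-th and j-th values match, else max(dp[i-1][j], dp[i][j-1]).
    ·  7  6  5  6  8  5  6  7
 ·  0  0  0  0  0  0  0  0  0
 5  0  0  0  1  1  1  1  1  1
 5  0  0  0  1  1  1  2  2  2
 9  0  0  0  1  1  1  2  2  2
 6  0  0  1  1  2  2  2  3  3
 9  0  0  1  1  2  2  2  3  3
 9  0  0  1  1  2  2  2  3  3
 8  0  0  1  1  2  3  3  3  3
 5  0  0  1  2  2  3  4  4  4
 9  0  0  1  2  2  3  4  4  4
dp[9][8] = 4. One LCS (by backtracking along matches): 5, 6, 8, 5.

4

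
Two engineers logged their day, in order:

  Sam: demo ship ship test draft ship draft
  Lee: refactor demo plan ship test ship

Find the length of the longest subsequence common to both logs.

Taking demo at Sam[1]=Lee[2]; then ship at Sam[3]=Lee[4]; then test at Sam[4]=Lee[5]; then ship at Sam[6]=Lee[6] gives a common subsequence of length 4. Since dp[7][6] = 4, nothing longer is possible.

4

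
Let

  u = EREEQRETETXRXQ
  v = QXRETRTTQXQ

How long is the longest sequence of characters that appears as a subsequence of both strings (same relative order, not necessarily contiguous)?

One common subsequence of length 7: R [2,3]; then E [3,4]; then R [6,6]; then T [8,7]; then T [10,8]; then X [13,10]; then Q [14,11]. dp[14][11] = 7 confirms this is the maximum.

7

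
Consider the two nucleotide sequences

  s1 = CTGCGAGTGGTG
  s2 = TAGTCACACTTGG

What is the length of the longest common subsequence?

7

One common subsequence of length 7: T at s1[2]=s2[1]; then G at s1[3]=s2[3]; then C at s1[4]=s2[7]; then A at s1[6]=s2[8]; then T at s1[8]=s2[11]; then G at s1[10]=s2[12]; then G at s1[12]=s2[13]. Since dp[12][13] = 7, nothing longer is possible.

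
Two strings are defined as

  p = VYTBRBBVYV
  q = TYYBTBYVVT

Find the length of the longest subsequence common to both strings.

Pick Y [2,3] → T [3,5] → B [4,6] → V [8,8] → V [10,9]; all 5 characters appear in both, in order. Since dp[10][10] = 5, nothing longer is possible.

5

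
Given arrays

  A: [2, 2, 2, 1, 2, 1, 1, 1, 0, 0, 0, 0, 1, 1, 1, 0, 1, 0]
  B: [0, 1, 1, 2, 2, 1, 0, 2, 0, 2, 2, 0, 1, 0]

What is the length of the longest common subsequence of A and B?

8

One common subsequence of length 8: 2 at A[2]=B[4], then 2 at A[3]=B[5], then 1 at A[4]=B[6], then 2 at A[5]=B[8], then 0 at A[9]=B[9], then 0 at A[16]=B[12], then 1 at A[17]=B[13], then 0 at A[18]=B[14]. dp[18][14] = 8 confirms this is the maximum.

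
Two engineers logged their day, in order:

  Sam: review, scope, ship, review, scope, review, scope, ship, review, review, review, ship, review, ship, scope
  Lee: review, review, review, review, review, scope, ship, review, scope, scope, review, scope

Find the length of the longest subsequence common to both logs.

8

Match review [1,5], then scope [2,6], then ship [3,7], then review [4,8], then scope [5,9], then scope [7,10], then review [13,11], then scope [15,12] — 8 tasks in the same relative order in both. Since dp[15][12] = 8, nothing longer is possible.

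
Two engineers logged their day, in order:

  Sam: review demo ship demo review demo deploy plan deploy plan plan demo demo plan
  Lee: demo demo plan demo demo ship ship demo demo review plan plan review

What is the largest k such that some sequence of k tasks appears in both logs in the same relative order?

6

Pick demo [2,5], ship [3,7], demo [4,9], review [5,10], plan [8,11], plan [10,12]; all 6 tasks appear in both, in order. dp[14][13] = 6 confirms this is the maximum.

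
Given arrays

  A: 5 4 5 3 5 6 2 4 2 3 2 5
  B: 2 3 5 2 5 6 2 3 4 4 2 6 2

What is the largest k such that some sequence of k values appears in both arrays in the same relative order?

One common subsequence of length 7: 5 [1,3], 5 [5,5], 6 [6,6], 2 [7,7], 4 [8,10], 2 [9,11], 2 [11,13]. The LCS DP gives dp[12][13] = 7, so this is optimal.

7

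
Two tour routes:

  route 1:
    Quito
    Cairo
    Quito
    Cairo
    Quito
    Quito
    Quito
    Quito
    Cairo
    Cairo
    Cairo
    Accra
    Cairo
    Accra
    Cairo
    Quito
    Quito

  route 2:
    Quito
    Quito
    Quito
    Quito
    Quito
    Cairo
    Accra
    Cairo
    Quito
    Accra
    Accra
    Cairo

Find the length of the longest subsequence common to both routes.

10

Match Quito (route 1 #3, route 2 #1); then Quito (route 1 #5, route 2 #2); then Quito (route 1 #6, route 2 #3); then Quito (route 1 #7, route 2 #4); then Quito (route 1 #8, route 2 #5); then Cairo (route 1 #9, route 2 #6); then Cairo (route 1 #10, route 2 #8); then Accra (route 1 #12, route 2 #10); then Accra (route 1 #14, route 2 #11); then Cairo (route 1 #15, route 2 #12) — 10 stops in the same relative order in both. Since dp[17][12] = 10, nothing longer is possible.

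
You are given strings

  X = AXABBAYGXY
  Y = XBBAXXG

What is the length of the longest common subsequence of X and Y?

5

Let dp[i][j] be the LCS length of the first i characters of X and the first j characters of Y. dp[i][j] = dp[i-1][j-1]+1 when the i-th and j-th characters match, else max(dp[i-1][j], dp[i][j-1]).
    ·  X  B  B  A  X  X  G
 ·  0  0  0  0  0  0  0  0
 A  0  0  0  0  1  1  1  1
 X  0  1  1  1  1  2  2  2
 A  0  1  1  1  2  2  2  2
 B  0  1  2  2  2  2  2  2
 B  0  1  2  3  3  3  3  3
 A  0  1  2  3  4  4  4  4
 Y  0  1  2  3  4  4  4  4
 G  0  1  2  3  4  4  4  5
 X  0  1  2  3  4  5  5  5
 Y  0  1  2  3  4  5  5  5
dp[10][7] = 5. One LCS (by backtracking along matches): XBBAG.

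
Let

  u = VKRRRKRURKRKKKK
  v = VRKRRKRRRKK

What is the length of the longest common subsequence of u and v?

10

Taking V [1,1] → K [2,3] → R [4,4] → R [5,5] → K [6,6] → R [7,7] → R [9,8] → R [11,9] → K [14,10] → K [15,11] gives a common subsequence of length 10, and the DP table's final entry dp[15][11] is also 10, so no common subsequence is longer.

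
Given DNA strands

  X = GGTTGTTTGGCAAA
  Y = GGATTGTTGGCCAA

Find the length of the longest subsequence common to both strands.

12

One common subsequence of length 12: G at X[1]=Y[1], then G at X[2]=Y[2], then T at X[3]=Y[4], then T at X[4]=Y[5], then G at X[5]=Y[6], then T at X[7]=Y[7], then T at X[8]=Y[8], then G at X[9]=Y[9], then G at X[10]=Y[10], then C at X[11]=Y[12], then A at X[13]=Y[13], then A at X[14]=Y[14]. The LCS DP gives dp[14][14] = 12, so this is optimal.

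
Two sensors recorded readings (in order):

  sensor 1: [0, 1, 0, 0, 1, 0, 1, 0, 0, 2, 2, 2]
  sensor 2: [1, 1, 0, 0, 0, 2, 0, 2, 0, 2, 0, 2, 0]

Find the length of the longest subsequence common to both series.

8

One common subsequence of length 8: 1 (sensor 1 #2, sensor 2 #2) → 0 (sensor 1 #3, sensor 2 #3) → 0 (sensor 1 #4, sensor 2 #4) → 0 (sensor 1 #6, sensor 2 #5) → 0 (sensor 1 #8, sensor 2 #7) → 0 (sensor 1 #9, sensor 2 #9) → 2 (sensor 1 #10, sensor 2 #10) → 2 (sensor 1 #11, sensor 2 #12), and the DP table's final entry dp[12][13] is also 8, so no common subsequence is longer.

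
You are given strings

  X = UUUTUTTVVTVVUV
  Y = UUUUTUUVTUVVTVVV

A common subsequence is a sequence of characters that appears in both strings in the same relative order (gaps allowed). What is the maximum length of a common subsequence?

Match U [1,2]; then U [2,3]; then U [3,4]; then T [4,5]; then U [5,7]; then T [6,9]; then V [8,11]; then V [9,12]; then T [10,13]; then V [11,14]; then V [12,15]; then V [14,16] — 12 characters in the same relative order in both. dp[14][16] = 12 confirms this is the maximum.

12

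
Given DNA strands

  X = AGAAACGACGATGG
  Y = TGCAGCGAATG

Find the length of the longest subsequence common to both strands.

Taking A (X #1, Y #4) → G (X #2, Y #5) → C (X #6, Y #6) → G (X #7, Y #7) → A (X #8, Y #8) → A (X #11, Y #9) → T (X #12, Y #10) → G (X #14, Y #11) gives a common subsequence of length 8. The LCS DP gives dp[14][11] = 8, so this is optimal.

8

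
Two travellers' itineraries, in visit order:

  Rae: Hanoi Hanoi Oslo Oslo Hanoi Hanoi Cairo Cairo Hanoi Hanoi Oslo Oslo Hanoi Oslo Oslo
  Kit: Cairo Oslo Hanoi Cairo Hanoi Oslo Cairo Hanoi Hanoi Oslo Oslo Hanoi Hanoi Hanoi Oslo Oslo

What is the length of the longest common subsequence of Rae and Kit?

11

One common subsequence of length 11: Hanoi (Rae #1, Kit #3); then Hanoi (Rae #2, Kit #5); then Oslo (Rae #4, Kit #6); then Cairo (Rae #8, Kit #7); then Hanoi (Rae #9, Kit #8); then Hanoi (Rae #10, Kit #9); then Oslo (Rae #11, Kit #10); then Oslo (Rae #12, Kit #11); then Hanoi (Rae #13, Kit #14); then Oslo (Rae #14, Kit #15); then Oslo (Rae #15, Kit #16). Since dp[15][16] = 11, nothing longer is possible.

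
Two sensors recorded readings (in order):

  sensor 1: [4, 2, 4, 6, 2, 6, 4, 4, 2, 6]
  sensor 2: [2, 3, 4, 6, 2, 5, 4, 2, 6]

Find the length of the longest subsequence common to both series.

7

Match 2 (sensor 1 #2, sensor 2 #1); then 4 (sensor 1 #3, sensor 2 #3); then 6 (sensor 1 #4, sensor 2 #4); then 2 (sensor 1 #5, sensor 2 #5); then 4 (sensor 1 #8, sensor 2 #7); then 2 (sensor 1 #9, sensor 2 #8); then 6 (sensor 1 #10, sensor 2 #9) — 7 values in the same relative order in both, and the DP table's final entry dp[10][9] is also 7, so no common subsequence is longer.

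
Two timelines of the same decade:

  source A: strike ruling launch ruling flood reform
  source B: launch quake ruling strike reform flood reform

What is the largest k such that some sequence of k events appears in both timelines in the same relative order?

Taking launch at source A[3]=source B[1] → ruling at source A[4]=source B[3] → flood at source A[5]=source B[6] → reform at source A[6]=source B[7] gives a common subsequence of length 4, and the DP table's final entry dp[6][7] is also 4, so no common subsequence is longer.

4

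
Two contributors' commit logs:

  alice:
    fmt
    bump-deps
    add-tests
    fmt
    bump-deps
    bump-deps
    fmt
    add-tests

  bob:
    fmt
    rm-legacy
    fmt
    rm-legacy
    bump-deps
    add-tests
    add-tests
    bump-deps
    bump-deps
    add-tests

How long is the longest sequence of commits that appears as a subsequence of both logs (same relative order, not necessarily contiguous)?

6

Match fmt at alice[1]=bob[3], bump-deps at alice[2]=bob[5], add-tests at alice[3]=bob[7], bump-deps at alice[5]=bob[8], bump-deps at alice[6]=bob[9], add-tests at alice[8]=bob[10] — 6 commits in the same relative order in both. The LCS DP gives dp[8][10] = 6, so this is optimal.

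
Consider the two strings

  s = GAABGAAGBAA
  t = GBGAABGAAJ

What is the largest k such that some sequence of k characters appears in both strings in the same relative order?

Pick G at s[1]=t[1], then B at s[4]=t[2], then G at s[5]=t[3], then A at s[6]=t[4], then A at s[7]=t[5], then G at s[8]=t[7], then A at s[10]=t[8], then A at s[11]=t[9]; all 8 characters appear in both, in order. dp[11][10] = 8 confirms this is the maximum.

8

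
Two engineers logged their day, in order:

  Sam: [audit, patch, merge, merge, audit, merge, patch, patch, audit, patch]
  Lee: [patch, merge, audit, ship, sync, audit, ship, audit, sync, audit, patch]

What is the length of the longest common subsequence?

Taking patch (Sam #2, Lee #1), merge (Sam #3, Lee #2), audit (Sam #5, Lee #8), audit (Sam #9, Lee #10), patch (Sam #10, Lee #11) gives a common subsequence of length 5. Since dp[10][11] = 5, nothing longer is possible.

5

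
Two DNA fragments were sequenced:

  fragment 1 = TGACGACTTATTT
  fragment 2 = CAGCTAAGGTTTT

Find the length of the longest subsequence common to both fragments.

8

Match A (fragment 1 #3, fragment 2 #2), G (fragment 1 #5, fragment 2 #3), C (fragment 1 #7, fragment 2 #4), T (fragment 1 #8, fragment 2 #5), T (fragment 1 #9, fragment 2 #10), T (fragment 1 #11, fragment 2 #11), T (fragment 1 #12, fragment 2 #12), T (fragment 1 #13, fragment 2 #13) — 8 bases in the same relative order in both, and the DP table's final entry dp[13][13] is also 8, so no common subsequence is longer.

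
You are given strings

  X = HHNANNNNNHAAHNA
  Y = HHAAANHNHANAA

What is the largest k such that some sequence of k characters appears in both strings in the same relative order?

Taking H [1,1], H [2,2], A [4,5], N [5,6], N [9,8], H [10,9], A [11,10], A [12,12], A [15,13] gives a common subsequence of length 9, and the DP table's final entry dp[15][13] is also 9, so no common subsequence is longer.

9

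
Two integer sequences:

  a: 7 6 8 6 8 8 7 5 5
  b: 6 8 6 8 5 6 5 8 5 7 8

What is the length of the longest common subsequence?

Let dp[i][j] be the LCS length of the first i values of a and the first j values of b. dp[i][j] = dp[i-1][j-1]+1 when the i-th and j-th values match, else max(dp[i-1][j], dp[i][j-1]).
    ·  6  8  6  8  5  6  5  8  5  7  8
 ·  0  0  0  0  0  0  0  0  0  0  0  0
 7  0  0  0  0  0  0  0  0  0  0  1  1
 6  0  1  1  1  1  1  1  1  1  1  1  1
 8  0  1  2  2  2  2  2  2  2  2  2  2
 6  0  1  2  3  3  3  3  3  3  3  3  3
 8  0  1  2  3  4  4  4  4  4  4  4  4
 8  0  1  2  3  4  4  4  4  5  5  5  5
 7  0  1  2  3  4  4  4  4  5  5  6  6
 5  0  1  2  3  4  5  5  5  5  6  6  6
 5  0  1  2  3  4  5  5  6  6  6  6  6
dp[9][11] = 6. One LCS (by backtracking along matches): 6, 8, 6, 8, 8, 7.

6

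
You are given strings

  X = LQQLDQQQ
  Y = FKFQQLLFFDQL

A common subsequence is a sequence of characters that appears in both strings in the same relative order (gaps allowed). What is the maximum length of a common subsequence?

Pick Q (X #2, Y #4); then Q (X #3, Y #5); then L (X #4, Y #7); then D (X #5, Y #10); then Q (X #6, Y #11); all 5 characters appear in both, in order, and the DP table's final entry dp[8][12] is also 5, so no common subsequence is longer.

5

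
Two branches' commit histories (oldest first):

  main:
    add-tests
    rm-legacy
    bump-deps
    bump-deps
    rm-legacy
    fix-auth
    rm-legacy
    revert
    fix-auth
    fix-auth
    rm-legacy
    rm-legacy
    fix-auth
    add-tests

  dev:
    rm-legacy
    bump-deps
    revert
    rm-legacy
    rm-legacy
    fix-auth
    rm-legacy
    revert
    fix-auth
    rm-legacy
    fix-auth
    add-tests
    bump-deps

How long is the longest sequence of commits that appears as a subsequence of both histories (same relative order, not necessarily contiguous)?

One common subsequence of length 10: rm-legacy [2,1] → bump-deps [3,2] → rm-legacy [5,5] → fix-auth [6,6] → rm-legacy [7,7] → revert [8,8] → fix-auth [10,9] → rm-legacy [12,10] → fix-auth [13,11] → add-tests [14,12]. Since dp[14][13] = 10, nothing longer is possible.

10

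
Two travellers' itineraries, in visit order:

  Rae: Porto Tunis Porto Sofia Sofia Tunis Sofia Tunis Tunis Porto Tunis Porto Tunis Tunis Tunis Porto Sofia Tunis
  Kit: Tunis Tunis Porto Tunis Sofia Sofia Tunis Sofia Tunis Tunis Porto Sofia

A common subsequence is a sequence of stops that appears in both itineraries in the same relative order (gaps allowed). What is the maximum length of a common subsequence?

10

One common subsequence of length 10: Porto (Rae #1, Kit #3) → Tunis (Rae #2, Kit #4) → Sofia (Rae #4, Kit #5) → Sofia (Rae #5, Kit #6) → Tunis (Rae #6, Kit #7) → Sofia (Rae #7, Kit #8) → Tunis (Rae #14, Kit #9) → Tunis (Rae #15, Kit #10) → Porto (Rae #16, Kit #11) → Sofia (Rae #17, Kit #12). Since dp[18][12] = 10, nothing longer is possible.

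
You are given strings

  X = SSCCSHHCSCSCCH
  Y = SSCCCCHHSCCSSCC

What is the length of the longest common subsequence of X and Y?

Match S [1,1]; then S [2,2]; then C [3,5]; then C [4,6]; then H [6,7]; then H [7,8]; then C [8,11]; then S [9,12]; then S [11,13]; then C [12,14]; then C [13,15] — 11 characters in the same relative order in both, and the DP table's final entry dp[14][15] is also 11, so no common subsequence is longer.

11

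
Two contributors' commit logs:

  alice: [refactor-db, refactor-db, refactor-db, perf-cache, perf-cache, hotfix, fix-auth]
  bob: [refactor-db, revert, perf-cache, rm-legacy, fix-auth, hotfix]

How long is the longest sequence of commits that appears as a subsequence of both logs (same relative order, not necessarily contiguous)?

3

Taking refactor-db at alice[1]=bob[1] → perf-cache at alice[4]=bob[3] → hotfix at alice[6]=bob[6] gives a common subsequence of length 3. The LCS DP gives dp[7][6] = 3, so this is optimal.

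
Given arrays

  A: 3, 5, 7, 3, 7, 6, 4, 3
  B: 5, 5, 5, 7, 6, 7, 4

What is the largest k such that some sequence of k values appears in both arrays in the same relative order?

4

Match 5 [2,3], then 7 [3,4], then 7 [5,6], then 4 [7,7] — 4 values in the same relative order in both, and the DP table's final entry dp[8][7] is also 4, so no common subsequence is longer.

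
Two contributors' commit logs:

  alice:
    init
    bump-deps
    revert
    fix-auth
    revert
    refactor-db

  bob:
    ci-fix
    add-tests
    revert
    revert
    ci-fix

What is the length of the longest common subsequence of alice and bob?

Match revert [3,3], then revert [5,4] — 2 commits in the same relative order in both. dp[6][5] = 2 confirms this is the maximum.

2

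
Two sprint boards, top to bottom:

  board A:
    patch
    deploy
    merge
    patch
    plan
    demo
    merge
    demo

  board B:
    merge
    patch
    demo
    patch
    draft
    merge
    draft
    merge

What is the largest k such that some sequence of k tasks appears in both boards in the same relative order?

One common subsequence of length 4: merge [3,1] → patch [4,2] → demo [6,3] → merge [7,8]. The LCS DP gives dp[8][8] = 4, so this is optimal.

4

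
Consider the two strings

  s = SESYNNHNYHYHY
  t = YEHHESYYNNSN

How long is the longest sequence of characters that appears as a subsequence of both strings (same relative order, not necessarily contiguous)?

6

Match E at s[2]=t[5] → S at s[3]=t[6] → Y at s[4]=t[8] → N at s[5]=t[9] → N at s[6]=t[10] → N at s[8]=t[12] — 6 characters in the same relative order in both. The LCS DP gives dp[13][12] = 6, so this is optimal.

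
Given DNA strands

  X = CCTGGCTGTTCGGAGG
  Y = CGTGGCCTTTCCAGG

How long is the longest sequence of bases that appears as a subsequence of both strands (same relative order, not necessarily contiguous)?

12

Pick C at X[1]=Y[1], T at X[3]=Y[3], G at X[4]=Y[4], G at X[5]=Y[5], C at X[6]=Y[7], T at X[7]=Y[8], T at X[9]=Y[9], T at X[10]=Y[10], C at X[11]=Y[12], A at X[14]=Y[13], G at X[15]=Y[14], G at X[16]=Y[15]; all 12 bases appear in both, in order. Since dp[16][15] = 12, nothing longer is possible.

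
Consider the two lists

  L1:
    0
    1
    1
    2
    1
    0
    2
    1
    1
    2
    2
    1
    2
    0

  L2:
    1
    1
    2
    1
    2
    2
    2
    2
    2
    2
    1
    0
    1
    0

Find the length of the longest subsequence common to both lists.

Taking 1 (L1 #2, L2 #1), then 1 (L1 #3, L2 #2), then 2 (L1 #4, L2 #3), then 1 (L1 #5, L2 #4), then 2 (L1 #7, L2 #8), then 2 (L1 #10, L2 #9), then 2 (L1 #11, L2 #10), then 1 (L1 #12, L2 #13), then 0 (L1 #14, L2 #14) gives a common subsequence of length 9. The LCS DP gives dp[14][14] = 9, so this is optimal.

9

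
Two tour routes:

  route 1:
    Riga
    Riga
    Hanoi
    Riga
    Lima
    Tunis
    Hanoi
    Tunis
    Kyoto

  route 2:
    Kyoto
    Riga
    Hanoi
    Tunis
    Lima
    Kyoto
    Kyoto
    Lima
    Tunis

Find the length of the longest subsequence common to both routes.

Match Riga (route 1 #2, route 2 #2), Hanoi (route 1 #3, route 2 #3), Lima (route 1 #5, route 2 #8), Tunis (route 1 #8, route 2 #9) — 4 stops in the same relative order in both. Since dp[9][9] = 4, nothing longer is possible.

4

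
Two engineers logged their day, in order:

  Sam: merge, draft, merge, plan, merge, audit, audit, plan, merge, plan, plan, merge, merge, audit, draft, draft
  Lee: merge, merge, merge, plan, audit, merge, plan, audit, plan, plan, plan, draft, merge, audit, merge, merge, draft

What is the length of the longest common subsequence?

11

One common subsequence of length 11: merge [1,2] → merge [3,3] → plan [4,4] → merge [5,6] → audit [7,8] → plan [8,9] → plan [10,10] → plan [11,11] → merge [12,15] → merge [13,16] → draft [16,17]. dp[16][17] = 11 confirms this is the maximum.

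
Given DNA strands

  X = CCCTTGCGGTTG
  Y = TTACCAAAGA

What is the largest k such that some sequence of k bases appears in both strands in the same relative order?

4

Let dp[i][j] be the LCS length of the first i bases of X and the first j bases of Y. dp[i][j] = dp[i-1][j-1]+1 when the i-th and j-th bases match, else max(dp[i-1][j], dp[i][j-1]).
    ·  T  T  A  C  C  A  A  A  G  A
 ·  0  0  0  0  0  0  0  0  0  0  0
 C  0  0  0  0  1  1  1  1  1  1  1
 C  0  0  0  0  1  2  2  2  2  2  2
 C  0  0  0  0  1  2  2  2  2  2  2
 T  0  1  1  1  1  2  2  2  2  2  2
 T  0  1  2  2  2  2  2  2  2  2  2
 G  0  1  2  2  2  2  2  2  2  3  3
 C  0  1  2  2  3  3  3  3  3  3  3
 G  0  1  2  2  3  3  3  3  3  4  4
 G  0  1  2  2  3  3  3  3  3  4  4
 T  0  1  2  2  3  3  3  3  3  4  4
 T  0  1  2  2  3  3  3  3  3  4  4
 G  0  1  2  2  3  3  3  3  3  4  4
dp[12][10] = 4. One LCS (by backtracking along matches): TTCG.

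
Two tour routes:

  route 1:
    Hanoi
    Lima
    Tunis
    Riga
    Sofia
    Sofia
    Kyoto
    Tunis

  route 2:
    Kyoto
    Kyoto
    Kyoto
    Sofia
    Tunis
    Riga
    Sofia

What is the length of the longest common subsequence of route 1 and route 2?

3

One common subsequence of length 3: Tunis (route 1 #3, route 2 #5); then Riga (route 1 #4, route 2 #6); then Sofia (route 1 #6, route 2 #7). The LCS DP gives dp[8][7] = 3, so this is optimal.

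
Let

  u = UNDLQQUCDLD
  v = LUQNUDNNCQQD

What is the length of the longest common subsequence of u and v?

One common subsequence of length 6: U (u #1, v #2), then N (u #2, v #4), then D (u #3, v #6), then Q (u #5, v #10), then Q (u #6, v #11), then D (u #11, v #12). The LCS DP gives dp[11][12] = 6, so this is optimal.

6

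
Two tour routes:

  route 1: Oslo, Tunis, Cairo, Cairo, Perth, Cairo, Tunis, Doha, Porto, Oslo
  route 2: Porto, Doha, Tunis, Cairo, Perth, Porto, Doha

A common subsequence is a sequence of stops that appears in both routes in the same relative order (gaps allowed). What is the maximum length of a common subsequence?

4

Match Tunis at route 1[2]=route 2[3] → Cairo at route 1[4]=route 2[4] → Perth at route 1[5]=route 2[5] → Doha at route 1[8]=route 2[7] — 4 stops in the same relative order in both. Since dp[10][7] = 4, nothing longer is possible.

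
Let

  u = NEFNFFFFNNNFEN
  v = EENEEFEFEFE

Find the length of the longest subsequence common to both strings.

6

Match N [1,3], then E [2,5], then F [3,6], then F [5,8], then F [12,10], then E [13,11] — 6 characters in the same relative order in both. The LCS DP gives dp[14][11] = 6, so this is optimal.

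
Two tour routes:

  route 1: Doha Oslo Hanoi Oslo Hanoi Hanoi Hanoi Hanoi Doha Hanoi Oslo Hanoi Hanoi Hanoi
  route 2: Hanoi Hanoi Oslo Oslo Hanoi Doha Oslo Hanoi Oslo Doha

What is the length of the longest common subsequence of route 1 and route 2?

Taking Oslo [2,3] → Oslo [4,4] → Hanoi [8,5] → Doha [9,6] → Hanoi [10,8] → Oslo [11,9] gives a common subsequence of length 6. Since dp[14][10] = 6, nothing longer is possible.

6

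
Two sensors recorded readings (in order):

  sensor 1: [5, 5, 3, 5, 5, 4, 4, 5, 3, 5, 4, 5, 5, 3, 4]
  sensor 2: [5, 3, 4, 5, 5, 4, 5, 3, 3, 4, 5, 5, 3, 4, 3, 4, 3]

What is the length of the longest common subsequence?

12

Match 5 at sensor 1[2]=sensor 2[1], then 3 at sensor 1[3]=sensor 2[2], then 5 at sensor 1[4]=sensor 2[4], then 5 at sensor 1[5]=sensor 2[5], then 4 at sensor 1[7]=sensor 2[6], then 5 at sensor 1[8]=sensor 2[7], then 3 at sensor 1[9]=sensor 2[9], then 4 at sensor 1[11]=sensor 2[10], then 5 at sensor 1[12]=sensor 2[11], then 5 at sensor 1[13]=sensor 2[12], then 3 at sensor 1[14]=sensor 2[15], then 4 at sensor 1[15]=sensor 2[16] — 12 values in the same relative order in both. Since dp[15][17] = 12, nothing longer is possible.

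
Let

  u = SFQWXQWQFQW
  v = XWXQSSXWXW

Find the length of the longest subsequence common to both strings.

5

Let dp[i][j] be the LCS length of the first i characters of u and the first j characters of v. dp[i][j] = dp[i-1][j-1]+1 when the i-th and j-th characters match, else max(dp[i-1][j], dp[i][j-1]).
    ·  X  W  X  Q  S  S  X  W  X  W
 ·  0  0  0  0  0  0  0  0  0  0  0
 S  0  0  0  0  0  1  1  1  1  1  1
 F  0  0  0  0  0  1  1  1  1  1  1
 Q  0  0  0  0  1  1  1  1  1  1  1
 W  0  0  1  1  1  1  1  1  2  2  2
 X  0  1  1  2  2  2  2  2  2  3  3
 Q  0  1  1  2  3  3  3  3  3  3  3
 W  0  1  2  2  3  3  3  3  4  4  4
 Q  0  1  2  2  3  3  3  3  4  4  4
 F  0  1  2  2  3  3  3  3  4  4  4
 Q  0  1  2  2  3  3  3  3  4  4  4
 W  0  1  2  2  3  3  3  3  4  4  5
dp[11][10] = 5. One LCS (by backtracking along matches): WXQWW.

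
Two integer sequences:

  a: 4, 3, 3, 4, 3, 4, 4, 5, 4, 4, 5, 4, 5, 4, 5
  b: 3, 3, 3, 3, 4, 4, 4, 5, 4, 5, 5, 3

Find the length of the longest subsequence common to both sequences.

10

Pick 3 [2,2], then 3 [3,3], then 3 [5,4], then 4 [7,5], then 4 [9,6], then 4 [10,7], then 5 [11,8], then 4 [12,9], then 5 [13,10], then 5 [15,11]; all 10 values appear in both, in order, and the DP table's final entry dp[15][12] is also 10, so no common subsequence is longer.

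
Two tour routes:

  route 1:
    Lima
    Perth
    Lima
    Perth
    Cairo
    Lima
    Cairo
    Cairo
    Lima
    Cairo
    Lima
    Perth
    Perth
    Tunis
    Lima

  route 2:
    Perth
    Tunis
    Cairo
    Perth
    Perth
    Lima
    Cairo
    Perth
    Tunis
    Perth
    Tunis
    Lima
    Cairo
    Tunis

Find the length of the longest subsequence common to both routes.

Taking Perth at route 1[2]=route 2[4]; then Perth at route 1[4]=route 2[5]; then Lima at route 1[9]=route 2[6]; then Cairo at route 1[10]=route 2[7]; then Perth at route 1[12]=route 2[8]; then Perth at route 1[13]=route 2[10]; then Tunis at route 1[14]=route 2[11]; then Lima at route 1[15]=route 2[12] gives a common subsequence of length 8. The LCS DP gives dp[15][14] = 8, so this is optimal.

8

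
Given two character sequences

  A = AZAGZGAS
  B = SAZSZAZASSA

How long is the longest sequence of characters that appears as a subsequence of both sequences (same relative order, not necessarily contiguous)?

Let dp[i][j] be the LCS length of the first i characters of A and the first j characters of B. dp[i][j] = dp[i-1][j-1]+1 when the i-th and j-th characters match, else max(dp[i-1][j], dp[i][j-1]).
    ·  S  A  Z  S  Z  A  Z  A  S  S  A
 ·  0  0  0  0  0  0  0  0  0  0  0  0
 A  0  0  1  1  1  1  1  1  1  1  1  1
 Z  0  0  1  2  2  2  2  2  2  2  2  2
 A  0  0  1  2  2  2  3  3  3  3  3  3
 G  0  0  1  2  2  2  3  3  3  3  3  3
 Z  0  0  1  2  2  3  3  4  4  4  4  4
 G  0  0  1  2  2  3  3  4  4  4  4  4
 A  0  0  1  2  2  3  4  4  5  5  5  5
 S  0  1  1  2  3  3  4  4  5  6  6  6
dp[8][11] = 6. One LCS (by backtracking along matches): AZAZAS.

6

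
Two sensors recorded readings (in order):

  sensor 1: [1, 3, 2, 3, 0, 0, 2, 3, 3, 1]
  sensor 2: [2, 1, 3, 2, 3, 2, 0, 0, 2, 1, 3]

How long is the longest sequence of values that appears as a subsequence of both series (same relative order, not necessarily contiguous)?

Taking 1 [1,2] → 3 [2,3] → 2 [3,4] → 3 [4,5] → 0 [5,7] → 0 [6,8] → 2 [7,9] → 3 [9,11] gives a common subsequence of length 8. dp[10][11] = 8 confirms this is the maximum.

8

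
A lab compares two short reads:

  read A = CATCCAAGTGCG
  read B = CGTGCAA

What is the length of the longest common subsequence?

Pick C [1,1]; then T [3,3]; then C [5,5]; then A [6,6]; then A [7,7]; all 5 bases appear in both, in order. The LCS DP gives dp[12][7] = 5, so this is optimal.

5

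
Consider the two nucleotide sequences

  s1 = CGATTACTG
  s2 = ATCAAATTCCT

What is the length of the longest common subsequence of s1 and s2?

6

Let dp[i][j] be the LCS length of the first i bases of s1 and the first j bases of s2. dp[i][j] = dp[i-1][j-1]+1 when the i-th and j-th bases match, else max(dp[i-1][j], dp[i][j-1]).
    ·  A  T  C  A  A  A  T  T  C  C  T
 ·  0  0  0  0  0  0  0  0  0  0  0  0
 C  0  0  0  1  1  1  1  1  1  1  1  1
 G  0  0  0  1  1  1  1  1  1  1  1  1
 A  0  1  1  1  2  2  2  2  2  2  2  2
 T  0  1  2  2  2  2  2  3  3  3  3  3
 T  0  1  2  2  2  2  2  3  4  4  4  4
 A  0  1  2  2  3  3  3  3  4  4  4  4
 C  0  1  2  3  3  3  3  3  4  5  5  5
 T  0  1  2  3  3  3  3  4  4  5  5  6
 G  0  1  2  3  3  3  3  4  4  5  5  6
dp[9][11] = 6. One LCS (by backtracking along matches): CATTCT.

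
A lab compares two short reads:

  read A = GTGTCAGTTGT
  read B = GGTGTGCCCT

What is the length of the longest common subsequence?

7

Let dp[i][j] be the LCS length of the first i bases of read A and the first j bases of read B. dp[i][j] = dp[i-1][j-1]+1 when the i-th and j-th bases match, else max(dp[i-1][j], dp[i][j-1]).
    ·  G  G  T  G  T  G  C  C  C  T
 ·  0  0  0  0  0  0  0  0  0  0  0
 G  0  1  1  1  1  1  1  1  1  1  1
 T  0  1  1  2  2  2  2  2  2  2  2
 G  0  1  2  2  3  3  3  3  3  3  3
 T  0  1  2  3  3  4  4  4  4  4  4
 C  0  1  2  3  3  4  4  5  5  5  5
 A  0  1  2  3  3  4  4  5  5  5  5
 G  0  1  2  3  4  4  5  5  5  5  5
 T  0  1  2  3  4  5  5  5  5  5  6
 T  0  1  2  3  4  5  5  5  5  5  6
 G  0  1  2  3  4  5  6  6  6  6  6
 T  0  1  2  3  4  5  6  6  6  6  7
dp[11][10] = 7. One LCS (by backtracking along matches): GGTGTGT.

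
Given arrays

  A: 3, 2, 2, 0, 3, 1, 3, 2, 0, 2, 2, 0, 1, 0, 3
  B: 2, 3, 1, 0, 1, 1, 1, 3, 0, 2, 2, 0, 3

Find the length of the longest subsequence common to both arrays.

Match 3 (A #1, B #2); then 0 (A #4, B #4); then 1 (A #6, B #7); then 3 (A #7, B #8); then 0 (A #9, B #9); then 2 (A #10, B #10); then 2 (A #11, B #11); then 0 (A #14, B #12); then 3 (A #15, B #13) — 9 values in the same relative order in both. The LCS DP gives dp[15][13] = 9, so this is optimal.

9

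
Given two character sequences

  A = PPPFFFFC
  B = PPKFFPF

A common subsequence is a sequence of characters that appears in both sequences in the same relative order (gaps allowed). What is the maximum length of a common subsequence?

5

Match P at A[1]=B[1]; then P at A[2]=B[2]; then F at A[4]=B[4]; then F at A[5]=B[5]; then F at A[7]=B[7] — 5 characters in the same relative order in both. Since dp[8][7] = 5, nothing longer is possible.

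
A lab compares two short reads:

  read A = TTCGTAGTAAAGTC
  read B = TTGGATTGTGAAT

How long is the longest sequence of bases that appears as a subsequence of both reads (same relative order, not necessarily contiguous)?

9

Match T [1,1], then T [2,2], then G [4,4], then T [5,7], then G [7,8], then T [8,9], then A [10,11], then A [11,12], then T [13,13] — 9 bases in the same relative order in both. Since dp[14][13] = 9, nothing longer is possible.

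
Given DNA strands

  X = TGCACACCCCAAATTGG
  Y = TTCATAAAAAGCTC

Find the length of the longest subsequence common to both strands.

Pick T at X[1]=Y[2] → C at X[3]=Y[3] → A at X[4]=Y[6] → A at X[6]=Y[7] → A at X[11]=Y[8] → A at X[12]=Y[9] → A at X[13]=Y[10] → T at X[14]=Y[13]; all 8 bases appear in both, in order. The LCS DP gives dp[17][14] = 8, so this is optimal.

8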